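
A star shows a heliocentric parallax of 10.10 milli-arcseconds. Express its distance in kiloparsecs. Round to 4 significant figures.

0.09901 kpc

p = 10.10 milli-arcseconds = 0.01010 arcsec.
d = 1/p = 1/0.01010 = 99.01 pc.
= 0.09901 kpc.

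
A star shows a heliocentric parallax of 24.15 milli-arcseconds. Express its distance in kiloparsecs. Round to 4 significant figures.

0.04141 kpc

p = 24.15 milli-arcseconds = 0.02415 arcsec.
d = 1/p = 1/0.02415 = 41.408 pc.
= 0.041408 kpc.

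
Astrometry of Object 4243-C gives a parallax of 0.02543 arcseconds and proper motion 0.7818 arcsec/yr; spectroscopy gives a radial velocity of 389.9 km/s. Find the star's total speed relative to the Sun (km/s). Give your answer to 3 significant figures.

416 km/s

d = 1/p = 1/0.02543″ = 39.324 pc.
v_t = 4.740 μ d = 4.740 × 0.7818 × 39.324 = 145.72 km/s.
v = √(v_r² + v_t²) = √(389.9² + 145.72²) = √173256 = 416.24 km/s.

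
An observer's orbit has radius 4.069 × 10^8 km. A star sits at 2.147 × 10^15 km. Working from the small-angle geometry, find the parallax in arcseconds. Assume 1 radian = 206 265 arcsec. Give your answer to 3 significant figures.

0.0391 arcsec

θ ≈ B/d = (4.069 × 10^8) / (2.147 × 10^15) = 1.8952 × 10^-7 rad.
In arcseconds: 1.8952 × 10^-7 × 206265 = 0.039091″.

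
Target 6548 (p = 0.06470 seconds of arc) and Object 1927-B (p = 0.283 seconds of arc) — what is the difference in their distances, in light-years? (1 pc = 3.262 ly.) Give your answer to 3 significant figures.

d_A = 1/0.06470″ = 15.456 pc; d_B = 1/0.2830″ = 3.5336 pc.
|d_B − d_A| = |3.5336 − 15.456| = 11.922 pc = 11.922 × 3.262 ly = 38.89 ly.

38.9 ly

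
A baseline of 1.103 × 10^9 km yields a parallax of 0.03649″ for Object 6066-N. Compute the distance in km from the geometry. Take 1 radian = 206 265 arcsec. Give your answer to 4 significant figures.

θ = 0.03649″ = 0.03649/206265 = 1.7691 × 10^-7 rad.
d = B/θ = (1.103 × 10^9) / (1.7691 × 10^-7) = 6.2348 × 10^15 km.

6.235 × 10^15 km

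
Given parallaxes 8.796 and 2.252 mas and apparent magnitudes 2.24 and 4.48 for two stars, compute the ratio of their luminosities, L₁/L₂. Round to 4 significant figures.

L₁/L₂ = 0.5159

d₁ = 1/p₁ = 1/0.008796″ = 113.69 pc; d₂ = 1/p₂ = 1/0.002252″ = 444.05 pc.
M₁ = m₁ − 5 log₁₀ d₁ + 5 = 2.24 − 10.2786 + 5 = -3.0386.
M₂ = 4.48 − 13.2372 + 5 = -3.7572.
L₁/L₂ = 10^(0.4(M₂ − M₁)) = 10^(0.4 × (-0.7186)) = 10^(-0.28744) = 0.51589.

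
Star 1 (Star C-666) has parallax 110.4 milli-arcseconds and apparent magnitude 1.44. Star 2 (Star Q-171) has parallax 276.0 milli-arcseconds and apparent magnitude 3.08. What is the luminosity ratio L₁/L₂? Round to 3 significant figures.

L₁/L₂ = 28.3

d₁ = 1/p₁ = 1/0.1104″ = 9.058 pc; d₂ = 1/p₂ = 1/0.2760″ = 3.6232 pc.
M₁ = m₁ − 5 log₁₀ d₁ + 5 = 1.44 − 4.7852 + 5 = 1.6548.
M₂ = 3.08 − 2.7955 + 5 = 5.2845.
L₁/L₂ = 10^(0.4(M₂ − M₁)) = 10^(0.4 × 3.6297) = 10^1.45188 = 28.306.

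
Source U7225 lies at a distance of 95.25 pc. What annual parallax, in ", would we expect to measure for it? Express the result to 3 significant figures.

p = 1/d = 1/95.25 = 0.010499 arcsec.

0.0105 "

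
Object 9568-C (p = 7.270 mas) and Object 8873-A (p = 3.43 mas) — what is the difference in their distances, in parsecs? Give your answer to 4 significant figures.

d_A = 1/0.007270″ = 137.55 pc; d_B = 1/0.003430″ = 291.55 pc.
|d_B − d_A| = |291.55 − 137.55| = 154 pc.

154.0 pc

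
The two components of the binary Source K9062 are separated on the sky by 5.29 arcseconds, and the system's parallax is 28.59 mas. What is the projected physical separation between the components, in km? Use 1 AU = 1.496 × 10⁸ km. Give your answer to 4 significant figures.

d = 1/p = 1/0.02859″ = 34.977 pc.
At distance d (pc), an angle of θ arcsec spans θ·d AU: s = 5.29 × 34.977 = 185.03 AU.
= 185.03 × 1.496 × 10⁸ km = 2.7680 × 10^10 km.

2.768 × 10^10 km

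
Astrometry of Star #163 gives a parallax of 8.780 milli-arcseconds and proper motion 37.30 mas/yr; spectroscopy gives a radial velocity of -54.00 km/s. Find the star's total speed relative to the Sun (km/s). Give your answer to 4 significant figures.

57.63 km/s

d = 1/p = 1/0.008780″ = 113.9 pc.
μ = 37.30 mas/yr = 0.03730 ″/yr.
v_t = 4.740 μ d = 4.740 × 0.03730 × 113.9 = 20.138 km/s.
v = √(v_r² + v_t²) = √((-54.00)² + 20.138²) = √3321.54 = 57.633 km/s.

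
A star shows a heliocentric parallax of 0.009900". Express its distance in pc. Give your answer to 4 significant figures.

d = 1/p = 1/0.009900 = 101.01 pc.

101.0 pc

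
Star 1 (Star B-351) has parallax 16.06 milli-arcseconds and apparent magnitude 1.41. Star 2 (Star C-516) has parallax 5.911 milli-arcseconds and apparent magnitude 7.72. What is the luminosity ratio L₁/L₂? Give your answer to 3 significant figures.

d₁ = 1/p₁ = 1/0.01606″ = 62.267 pc; d₂ = 1/p₂ = 1/0.005911″ = 169.18 pc.
M₁ = m₁ − 5 log₁₀ d₁ + 5 = 1.41 − 8.9713 + 5 = -2.5613.
M₂ = 7.72 − 11.1417 + 5 = 1.5783.
L₁/L₂ = 10^(0.4(M₂ − M₁)) = 10^(0.4 × 4.1396) = 10^1.65584 = 45.273.

L₁/L₂ = 45.3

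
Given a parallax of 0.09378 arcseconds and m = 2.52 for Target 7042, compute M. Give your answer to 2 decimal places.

d = 1/p = 1/0.09378″ = 10.663 pc.
m − M = 5 log₁₀(10.663) − 5 = 5.1394 − 5 = 0.1394.
M = m − (m − M) = 2.52 − 0.1394 = 2.38.

M = 2.38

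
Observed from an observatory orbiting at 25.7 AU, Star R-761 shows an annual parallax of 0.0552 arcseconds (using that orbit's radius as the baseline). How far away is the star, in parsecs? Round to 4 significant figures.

With baseline B (in AU) and parallax p (in arcsec), d = B/p parsecs.
d = 25.7 / 0.0552 = 465.58 pc.

465.6 pc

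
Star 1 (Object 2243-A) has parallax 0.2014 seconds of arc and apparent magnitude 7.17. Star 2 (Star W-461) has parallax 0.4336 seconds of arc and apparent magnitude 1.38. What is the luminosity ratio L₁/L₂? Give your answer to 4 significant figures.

L₁/L₂ = 0.02239

d₁ = 1/p₁ = 1/0.2014″ = 4.9652 pc; d₂ = 1/p₂ = 1/0.4336″ = 2.3063 pc.
M₁ = m₁ − 5 log₁₀ d₁ + 5 = 7.17 − 3.4797 + 5 = 8.6903.
M₂ = 1.38 − 1.8146 + 5 = 4.5654.
L₁/L₂ = 10^(0.4(M₂ − M₁)) = 10^(0.4 × (-4.1249)) = 10^(-1.64996) = 0.022389.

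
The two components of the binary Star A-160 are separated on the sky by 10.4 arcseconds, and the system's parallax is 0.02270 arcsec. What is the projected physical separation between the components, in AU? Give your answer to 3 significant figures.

d = 1/p = 1/0.02270″ = 44.053 pc.
At distance d (pc), an angle of θ arcsec spans θ·d AU: s = 10.4 × 44.053 = 458.15 AU.

458 AU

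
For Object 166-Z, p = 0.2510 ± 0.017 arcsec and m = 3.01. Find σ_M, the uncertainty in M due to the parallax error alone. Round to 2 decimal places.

σ_M = 0.15 mag

M = m − 5 log₁₀ d + 5 = m + 5 log₁₀ p + 5, so ∂M/∂p = 5/(p ln 10).
σ_M = (5/ln 10) · (σ_p/p) = 2.1715 × 0.017/0.2510 = 2.1715 × 0.067729 = 0.14707.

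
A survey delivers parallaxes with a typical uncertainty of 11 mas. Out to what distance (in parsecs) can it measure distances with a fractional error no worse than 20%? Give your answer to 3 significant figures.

σ_d/d = σ_p/p, so the condition is σ_p/p ≤ 0.20, i.e. p ≥ σ_p/0.20.
p_min = 11/0.20 = 55 mas = 0.055 arcsec.
d_max = 1/p_min = 1/0.055 = 18.182 pc.

18.2 pc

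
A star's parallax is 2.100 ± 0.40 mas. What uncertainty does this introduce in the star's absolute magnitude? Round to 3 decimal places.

M = m − 5 log₁₀ d + 5 = m + 5 log₁₀ p + 5, so ∂M/∂p = 5/(p ln 10).
σ_M = (5/ln 10) · (σ_p/p) = 2.1715 × 0.40/2.100 = 2.1715 × 0.19048 = 0.41363.

σ_M = 0.414 mag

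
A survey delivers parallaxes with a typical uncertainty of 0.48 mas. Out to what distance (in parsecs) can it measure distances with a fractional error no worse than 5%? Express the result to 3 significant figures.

σ_d/d = σ_p/p, so the condition is σ_p/p ≤ 0.05, i.e. p ≥ σ_p/0.05.
p_min = 0.48/0.05 = 9.6 mas = 0.0096 arcsec.
d_max = 1/p_min = 1/0.0096 = 104.17 pc.

104 pc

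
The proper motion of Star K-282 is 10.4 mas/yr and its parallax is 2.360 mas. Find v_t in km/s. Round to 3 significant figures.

d = 1/p = 1/0.002360″ = 423.73 pc.
μ = 10.4 mas/yr = 0.0104 ″/yr.
v_t = 4.74 × μ × d = 4.74 × 0.0104 × 423.73 = 20.888 km/s.

20.9 km/s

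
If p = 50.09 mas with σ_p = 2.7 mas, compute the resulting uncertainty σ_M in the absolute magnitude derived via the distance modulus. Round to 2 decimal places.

M = m − 5 log₁₀ d + 5 = m + 5 log₁₀ p + 5, so ∂M/∂p = 5/(p ln 10).
σ_M = (5/ln 10) · (σ_p/p) = 2.1715 × 2.7/50.09 = 2.1715 × 0.053903 = 0.11705.

σ_M = 0.12 mag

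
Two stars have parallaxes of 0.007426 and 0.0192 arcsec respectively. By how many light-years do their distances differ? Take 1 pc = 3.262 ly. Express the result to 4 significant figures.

269.4 ly

d_A = 1/0.007426″ = 134.66 pc; d_B = 1/0.01920″ = 52.083 pc.
|d_B − d_A| = |52.083 − 134.66| = 82.577 pc = 82.577 × 3.262 ly = 269.37 ly.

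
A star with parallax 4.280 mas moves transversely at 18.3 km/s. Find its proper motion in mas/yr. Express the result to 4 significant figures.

d = 1/p = 1/0.004280″ = 233.64 pc.
μ = v_t / (4.74 d) = 18.3 / (4.74 × 233.64) = 18.3 / 1107.5 = 0.016524 ″/yr = 16.524 mas/yr.

16.52 mas/yr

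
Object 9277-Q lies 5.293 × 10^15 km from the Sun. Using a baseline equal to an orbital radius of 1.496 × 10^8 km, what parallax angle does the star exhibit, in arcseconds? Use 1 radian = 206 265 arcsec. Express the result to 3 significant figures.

0.00583 arcsec

θ ≈ B/d = (1.496 × 10^8) / (5.293 × 10^15) = 2.8264 × 10^-8 rad.
In arcseconds: 2.8264 × 10^-8 × 206265 = 0.0058299″.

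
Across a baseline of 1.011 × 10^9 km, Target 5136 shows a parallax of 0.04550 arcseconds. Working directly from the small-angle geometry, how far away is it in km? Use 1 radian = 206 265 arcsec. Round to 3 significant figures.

4.58 × 10^15 km

θ = 0.04550″ = 0.04550/206265 = 2.2059 × 10^-7 rad.
d = B/θ = (1.011 × 10^9) / (2.2059 × 10^-7) = 4.5832 × 10^15 km.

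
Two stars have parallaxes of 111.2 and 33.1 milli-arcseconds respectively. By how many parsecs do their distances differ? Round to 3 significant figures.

21.2 pc

d_A = 1/0.1112″ = 8.9928 pc; d_B = 1/0.03310″ = 30.211 pc.
|d_B − d_A| = |30.211 − 8.9928| = 21.218 pc.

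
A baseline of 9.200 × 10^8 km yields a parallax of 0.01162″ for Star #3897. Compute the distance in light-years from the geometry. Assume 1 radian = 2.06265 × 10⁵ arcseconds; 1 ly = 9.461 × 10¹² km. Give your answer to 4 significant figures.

1726 ly

θ = 0.01162″ = 0.01162/206265 = 5.6335 × 10^-8 rad.
d = B/θ = (9.200 × 10^8) / (5.6335 × 10^-8) = 1.6331 × 10^16 km = (1.6331 × 10^16) / (9.461 × 10^12) ly = 1726.1 ly.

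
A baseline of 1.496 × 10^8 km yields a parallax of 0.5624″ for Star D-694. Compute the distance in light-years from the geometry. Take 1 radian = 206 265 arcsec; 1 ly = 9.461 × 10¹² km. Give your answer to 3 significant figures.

θ = 0.5624″ = 0.5624/206265 = 2.7266 × 10^-6 rad.
d = B/θ = (1.496 × 10^8) / (2.7266 × 10^-6) = 5.4867 × 10^13 km = (5.4867 × 10^13) / (9.461 × 10^12) ly = 5.7993 ly.

5.80 ly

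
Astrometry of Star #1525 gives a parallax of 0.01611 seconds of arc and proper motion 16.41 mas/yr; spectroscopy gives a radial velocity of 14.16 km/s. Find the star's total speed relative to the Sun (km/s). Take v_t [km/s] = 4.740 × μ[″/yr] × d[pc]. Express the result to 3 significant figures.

15.0 km/s

d = 1/p = 1/0.01611″ = 62.073 pc.
μ = 16.41 mas/yr = 0.01641 ″/yr.
v_t = 4.740 μ d = 4.740 × 0.01641 × 62.073 = 4.8282 km/s.
v = √(v_r² + v_t²) = √(14.16² + 4.8282²) = √223.817 = 14.961 km/s.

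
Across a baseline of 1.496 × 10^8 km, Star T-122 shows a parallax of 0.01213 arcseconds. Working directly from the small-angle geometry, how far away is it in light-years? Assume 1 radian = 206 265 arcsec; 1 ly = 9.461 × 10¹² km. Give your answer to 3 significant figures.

θ = 0.01213″ = 0.01213/206265 = 5.8808 × 10^-8 rad.
d = B/θ = (1.496 × 10^8) / (5.8808 × 10^-8) = 2.5439 × 10^15 km = (2.5439 × 10^15) / (9.461 × 10^12) ly = 268.88 ly.

269 ly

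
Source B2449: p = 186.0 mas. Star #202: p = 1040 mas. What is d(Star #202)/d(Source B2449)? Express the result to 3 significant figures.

Since d = 1/p, d_B/d_A = p_A/p_B.
= 186.0 / 1040 = 0.17885.

0.179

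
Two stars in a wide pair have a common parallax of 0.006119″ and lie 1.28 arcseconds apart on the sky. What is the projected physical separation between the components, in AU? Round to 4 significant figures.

d = 1/p = 1/0.006119″ = 163.43 pc.
At distance d (pc), an angle of θ arcsec spans θ·d AU: s = 1.28 × 163.43 = 209.19 AU.

209.2 AU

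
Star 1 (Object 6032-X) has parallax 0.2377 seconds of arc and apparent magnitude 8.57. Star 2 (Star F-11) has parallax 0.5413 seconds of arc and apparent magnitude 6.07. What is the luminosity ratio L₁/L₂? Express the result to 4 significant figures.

L₁/L₂ = 0.5186

d₁ = 1/p₁ = 1/0.2377″ = 4.207 pc; d₂ = 1/p₂ = 1/0.5413″ = 1.8474 pc.
M₁ = m₁ − 5 log₁₀ d₁ + 5 = 8.57 − 3.1199 + 5 = 10.4501.
M₂ = 6.07 − 1.3328 + 5 = 9.7372.
L₁/L₂ = 10^(0.4(M₂ − M₁)) = 10^(0.4 × (-0.7129)) = 10^(-0.28516) = 0.51861.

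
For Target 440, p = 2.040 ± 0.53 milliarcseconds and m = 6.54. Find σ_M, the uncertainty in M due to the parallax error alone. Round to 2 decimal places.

M = m − 5 log₁₀ d + 5 = m + 5 log₁₀ p + 5, so ∂M/∂p = 5/(p ln 10).
σ_M = (5/ln 10) · (σ_p/p) = 2.1715 × 0.53/2.040 = 2.1715 × 0.2598 = 0.56416.

σ_M = 0.56 mag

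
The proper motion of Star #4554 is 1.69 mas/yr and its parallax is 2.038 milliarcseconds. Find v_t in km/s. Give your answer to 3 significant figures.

d = 1/p = 1/0.002038″ = 490.68 pc.
μ = 1.69 mas/yr = 0.00169 ″/yr.
v_t = 4.74 × μ × d = 4.74 × 0.00169 × 490.68 = 3.9306 km/s.

3.93 km/s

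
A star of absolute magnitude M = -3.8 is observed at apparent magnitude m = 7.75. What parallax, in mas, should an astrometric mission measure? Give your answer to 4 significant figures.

m − M = 7.75 − (-3.8) = 11.55.
d = 10^((m−M)/5 + 1) = 10^3.310 = 2041.7 pc.
p = 1/d = 1/2041.7 = 0.00048979 arcsec = 0.48979 mas.

0.4898 mas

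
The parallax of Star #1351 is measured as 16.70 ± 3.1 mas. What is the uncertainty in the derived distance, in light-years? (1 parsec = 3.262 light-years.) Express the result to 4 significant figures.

36.26 ly

d = 1/p, so σ_d = σ_p / p².
σ_d = 0.00310 / (0.01670)² = 0.00310 / 0.00027889 = 11.115 pc = 11.115 × 3.262 ly = 36.257 ly.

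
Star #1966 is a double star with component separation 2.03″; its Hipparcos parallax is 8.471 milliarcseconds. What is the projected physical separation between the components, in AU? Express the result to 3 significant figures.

d = 1/p = 1/0.008471″ = 118.05 pc.
At distance d (pc), an angle of θ arcsec spans θ·d AU: s = 2.03 × 118.05 = 239.64 AU.

240 AU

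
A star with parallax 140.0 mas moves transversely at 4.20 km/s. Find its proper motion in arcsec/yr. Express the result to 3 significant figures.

0.124 arcsec/yr

d = 1/p = 1/0.1400″ = 7.1429 pc.
μ = v_t / (4.74 d) = 4.20 / (4.74 × 7.1429) = 4.20 / 33.857 = 0.12405 ″/yr.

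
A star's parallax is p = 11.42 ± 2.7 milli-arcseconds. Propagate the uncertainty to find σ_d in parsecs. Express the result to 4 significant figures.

20.70 pc

d = 1/p, so σ_d = σ_p / p².
σ_d = 0.00270 / (0.01142)² = 0.00270 / 0.00013042 = 20.702 pc.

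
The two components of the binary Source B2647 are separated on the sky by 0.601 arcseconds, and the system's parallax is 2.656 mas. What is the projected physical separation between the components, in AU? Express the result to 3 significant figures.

d = 1/p = 1/0.002656″ = 376.51 pc.
At distance d (pc), an angle of θ arcsec spans θ·d AU: s = 0.601 × 376.51 = 226.28 AU.

226 AU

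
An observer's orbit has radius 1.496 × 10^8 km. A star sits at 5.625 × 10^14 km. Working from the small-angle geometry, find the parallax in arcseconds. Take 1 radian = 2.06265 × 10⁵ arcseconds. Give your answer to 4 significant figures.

0.05486 arcsec

θ ≈ B/d = (1.496 × 10^8) / (5.625 × 10^14) = 2.6596 × 10^-7 rad.
In arcseconds: 2.6596 × 10^-7 × 206265 = 0.054858″.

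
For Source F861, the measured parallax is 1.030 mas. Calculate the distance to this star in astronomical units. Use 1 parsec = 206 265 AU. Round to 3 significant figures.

p = 1.030 mas = 0.001030 arcsec.
d = 1/p = 1/0.001030 = 970.87 pc.
In AU: 970.87 × 206265 = 2.0026 × 10^8 AU.

2.00 × 10^8 AU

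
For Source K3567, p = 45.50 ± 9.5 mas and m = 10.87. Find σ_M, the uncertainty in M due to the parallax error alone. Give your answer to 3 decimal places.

M = m − 5 log₁₀ d + 5 = m + 5 log₁₀ p + 5, so ∂M/∂p = 5/(p ln 10).
σ_M = (5/ln 10) · (σ_p/p) = 2.1715 × 9.5/45.50 = 2.1715 × 0.20879 = 0.45339.

σ_M = 0.453 mag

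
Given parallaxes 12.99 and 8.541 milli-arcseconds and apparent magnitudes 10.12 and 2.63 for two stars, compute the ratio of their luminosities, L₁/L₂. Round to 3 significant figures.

L₁/L₂ = 0.000436

d₁ = 1/p₁ = 1/0.01299″ = 76.982 pc; d₂ = 1/p₂ = 1/0.008541″ = 117.08 pc.
M₁ = m₁ − 5 log₁₀ d₁ + 5 = 10.12 − 9.4319 + 5 = 5.6881.
M₂ = 2.63 − 10.3424 + 5 = -2.7124.
L₁/L₂ = 10^(0.4(M₂ − M₁)) = 10^(0.4 × (-8.4005)) = 10^(-3.36020) = 0.00043631.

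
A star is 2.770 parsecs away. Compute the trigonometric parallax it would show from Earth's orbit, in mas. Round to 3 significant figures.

p = 1/d = 1/2.77 = 0.36101 arcsec.
= 0.36101 × 1000 = 361.01 mas.

361 mas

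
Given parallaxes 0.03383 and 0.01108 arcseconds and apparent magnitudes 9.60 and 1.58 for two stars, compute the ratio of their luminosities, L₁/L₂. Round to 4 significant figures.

d₁ = 1/p₁ = 1/0.03383″ = 29.56 pc; d₂ = 1/p₂ = 1/0.01108″ = 90.253 pc.
M₁ = m₁ − 5 log₁₀ d₁ + 5 = 9.60 − 7.3535 + 5 = 7.2465.
M₂ = 1.58 − 9.7773 + 5 = -3.1973.
L₁/L₂ = 10^(0.4(M₂ − M₁)) = 10^(0.4 × (-10.4438)) = 10^(-4.17752) = 0.000066448.

L₁/L₂ = 6.645 × 10^-5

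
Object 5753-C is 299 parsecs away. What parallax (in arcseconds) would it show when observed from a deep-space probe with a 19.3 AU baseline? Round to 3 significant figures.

p (arcsec) = B (AU) / d (pc).
p = 19.3 / 299 = 0.064548 arcsec.

0.0645 arcsec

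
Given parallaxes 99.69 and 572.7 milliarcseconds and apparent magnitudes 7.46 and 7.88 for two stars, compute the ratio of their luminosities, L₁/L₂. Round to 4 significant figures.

d₁ = 1/p₁ = 1/0.09969″ = 10.031 pc; d₂ = 1/p₂ = 1/0.5727″ = 1.7461 pc.
M₁ = m₁ − 5 log₁₀ d₁ + 5 = 7.46 − 5.0067 + 5 = 7.4533.
M₂ = 7.88 − 1.2103 + 5 = 11.6697.
L₁/L₂ = 10^(0.4(M₂ − M₁)) = 10^(0.4 × 4.2164) = 10^1.68656 = 48.591.

L₁/L₂ = 48.59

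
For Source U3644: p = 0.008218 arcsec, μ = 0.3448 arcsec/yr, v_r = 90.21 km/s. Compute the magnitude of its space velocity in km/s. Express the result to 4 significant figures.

d = 1/p = 1/0.008218″ = 121.68 pc.
v_t = 4.740 μ d = 4.740 × 0.3448 × 121.68 = 198.87 km/s.
v = √(v_r² + v_t²) = √(90.21² + 198.87²) = √47687.1 = 218.37 km/s.

218.4 km/s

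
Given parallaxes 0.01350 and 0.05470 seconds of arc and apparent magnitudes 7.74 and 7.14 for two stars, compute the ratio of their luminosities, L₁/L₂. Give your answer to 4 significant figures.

L₁/L₂ = 9.447

d₁ = 1/p₁ = 1/0.01350″ = 74.074 pc; d₂ = 1/p₂ = 1/0.05470″ = 18.282 pc.
M₁ = m₁ − 5 log₁₀ d₁ + 5 = 7.74 − 9.3483 + 5 = 3.3917.
M₂ = 7.14 − 6.3101 + 5 = 5.8299.
L₁/L₂ = 10^(0.4(M₂ − M₁)) = 10^(0.4 × 2.4382) = 10^0.97528 = 9.4467.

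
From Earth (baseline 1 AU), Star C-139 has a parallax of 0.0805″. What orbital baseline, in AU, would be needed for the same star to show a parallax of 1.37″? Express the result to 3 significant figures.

Parallax scales linearly with baseline: p ∝ B, so B = p_target / p_Earth × 1 AU.
B = 1.37 / 0.0805 = 17.019 AU.

17.0 AU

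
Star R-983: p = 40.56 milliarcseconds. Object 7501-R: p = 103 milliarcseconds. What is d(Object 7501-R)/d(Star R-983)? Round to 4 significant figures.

Since d = 1/p, d_B/d_A = p_A/p_B.
= 40.56 / 103 = 0.39379.

0.3938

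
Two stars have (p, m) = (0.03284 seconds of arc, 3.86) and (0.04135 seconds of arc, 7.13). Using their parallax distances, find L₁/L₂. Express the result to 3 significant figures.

L₁/L₂ = 32.2

d₁ = 1/p₁ = 1/0.03284″ = 30.451 pc; d₂ = 1/p₂ = 1/0.04135″ = 24.184 pc.
M₁ = m₁ − 5 log₁₀ d₁ + 5 = 3.86 − 7.4180 + 5 = 1.4420.
M₂ = 7.13 − 6.9176 + 5 = 5.2124.
L₁/L₂ = 10^(0.4(M₂ − M₁)) = 10^(0.4 × 3.7704) = 10^1.50816 = 32.223.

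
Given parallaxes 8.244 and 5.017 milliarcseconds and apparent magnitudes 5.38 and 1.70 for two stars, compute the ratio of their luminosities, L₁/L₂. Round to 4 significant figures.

d₁ = 1/p₁ = 1/0.008244″ = 121.3 pc; d₂ = 1/p₂ = 1/0.005017″ = 199.32 pc.
M₁ = m₁ − 5 log₁₀ d₁ + 5 = 5.38 − 10.4193 + 5 = -0.0393.
M₂ = 1.70 − 11.4978 + 5 = -4.7978.
L₁/L₂ = 10^(0.4(M₂ − M₁)) = 10^(0.4 × (-4.7585)) = 10^(-1.90340) = 0.012491.

L₁/L₂ = 0.01249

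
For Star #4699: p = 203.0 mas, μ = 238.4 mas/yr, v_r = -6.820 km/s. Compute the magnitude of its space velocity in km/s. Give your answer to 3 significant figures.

d = 1/p = 1/0.2030″ = 4.9261 pc.
μ = 238.4 mas/yr = 0.2384 ″/yr.
v_t = 4.740 μ d = 4.740 × 0.2384 × 4.9261 = 5.5666 km/s.
v = √(v_r² + v_t²) = √((-6.820)² + 5.5666²) = √77.4994 = 8.8034 km/s.

8.80 km/s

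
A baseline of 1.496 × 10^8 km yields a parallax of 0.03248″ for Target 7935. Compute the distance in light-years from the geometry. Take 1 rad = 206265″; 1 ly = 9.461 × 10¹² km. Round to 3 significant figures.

100 ly

θ = 0.03248″ = 0.03248/206265 = 1.5747 × 10^-7 rad.
d = B/θ = (1.496 × 10^8) / (1.5747 × 10^-7) = 9.5002 × 10^14 km = (9.5002 × 10^14) / (9.461 × 10^12) ly = 100.41 ly.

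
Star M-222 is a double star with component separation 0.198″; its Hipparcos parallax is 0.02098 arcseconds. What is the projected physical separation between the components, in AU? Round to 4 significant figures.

9.438 AU

d = 1/p = 1/0.02098″ = 47.664 pc.
At distance d (pc), an angle of θ arcsec spans θ·d AU: s = 0.198 × 47.664 = 9.4375 AU.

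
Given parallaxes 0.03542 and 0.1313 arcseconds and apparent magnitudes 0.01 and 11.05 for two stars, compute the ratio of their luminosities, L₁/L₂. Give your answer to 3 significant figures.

L₁/L₂ = 358000

d₁ = 1/p₁ = 1/0.03542″ = 28.233 pc; d₂ = 1/p₂ = 1/0.1313″ = 7.6161 pc.
M₁ = m₁ − 5 log₁₀ d₁ + 5 = 0.01 − 7.2538 + 5 = -2.2438.
M₂ = 11.05 − 4.4087 + 5 = 11.6413.
L₁/L₂ = 10^(0.4(M₂ − M₁)) = 10^(0.4 × 13.8851) = 10^5.55404 = 3.5813 × 10^5.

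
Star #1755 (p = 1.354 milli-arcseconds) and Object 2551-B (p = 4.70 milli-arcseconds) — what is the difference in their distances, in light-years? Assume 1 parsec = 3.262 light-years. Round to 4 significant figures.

d_A = 1/0.001354″ = 738.55 pc; d_B = 1/0.004700″ = 212.77 pc.
|d_B − d_A| = |212.77 − 738.55| = 525.78 pc = 525.78 × 3.262 ly = 1715.1 ly.

1715 ly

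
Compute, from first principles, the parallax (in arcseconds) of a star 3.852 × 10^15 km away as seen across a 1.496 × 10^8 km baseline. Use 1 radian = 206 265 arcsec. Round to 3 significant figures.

0.00801 arcsec

θ ≈ B/d = (1.496 × 10^8) / (3.852 × 10^15) = 3.8837 × 10^-8 rad.
In arcseconds: 3.8837 × 10^-8 × 206265 = 0.0080107″.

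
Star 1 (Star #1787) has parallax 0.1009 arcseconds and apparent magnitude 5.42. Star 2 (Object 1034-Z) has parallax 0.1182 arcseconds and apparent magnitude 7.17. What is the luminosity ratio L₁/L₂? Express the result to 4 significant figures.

L₁/L₂ = 6.878

d₁ = 1/p₁ = 1/0.1009″ = 9.9108 pc; d₂ = 1/p₂ = 1/0.1182″ = 8.4602 pc.
M₁ = m₁ − 5 log₁₀ d₁ + 5 = 5.42 − 4.9805 + 5 = 5.4395.
M₂ = 7.17 − 4.6369 + 5 = 7.5331.
L₁/L₂ = 10^(0.4(M₂ − M₁)) = 10^(0.4 × 2.0936) = 10^0.83744 = 6.8776.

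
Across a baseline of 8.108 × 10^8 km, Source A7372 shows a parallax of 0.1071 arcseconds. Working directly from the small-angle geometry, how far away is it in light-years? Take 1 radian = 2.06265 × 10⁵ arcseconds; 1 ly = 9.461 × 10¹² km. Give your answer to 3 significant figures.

θ = 0.1071″ = 0.1071/206265 = 5.1923 × 10^-7 rad.
d = B/θ = (8.108 × 10^8) / (5.1923 × 10^-7) = 1.5615 × 10^15 km = (1.5615 × 10^15) / (9.461 × 10^12) ly = 165.05 ly.

165 ly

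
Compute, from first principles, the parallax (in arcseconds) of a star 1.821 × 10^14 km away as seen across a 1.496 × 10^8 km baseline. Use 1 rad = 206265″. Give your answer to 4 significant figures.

θ ≈ B/d = (1.496 × 10^8) / (1.821 × 10^14) = 8.2153 × 10^-7 rad.
In arcseconds: 8.2153 × 10^-7 × 206265 = 0.16945″.

0.1695 arcsec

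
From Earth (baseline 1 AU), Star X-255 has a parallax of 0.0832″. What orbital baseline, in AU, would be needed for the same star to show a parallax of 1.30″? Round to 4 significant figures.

15.63 AU

Parallax scales linearly with baseline: p ∝ B, so B = p_target / p_Earth × 1 AU.
B = 1.30 / 0.0832 = 15.625 AU.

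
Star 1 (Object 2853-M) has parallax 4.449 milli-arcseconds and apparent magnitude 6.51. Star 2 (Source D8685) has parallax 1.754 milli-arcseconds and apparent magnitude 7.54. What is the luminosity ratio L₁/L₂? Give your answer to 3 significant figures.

L₁/L₂ = 0.401

d₁ = 1/p₁ = 1/0.004449″ = 224.77 pc; d₂ = 1/p₂ = 1/0.001754″ = 570.13 pc.
M₁ = m₁ − 5 log₁₀ d₁ + 5 = 6.51 − 11.7587 + 5 = -0.2487.
M₂ = 7.54 − 13.7799 + 5 = -1.2399.
L₁/L₂ = 10^(0.4(M₂ − M₁)) = 10^(0.4 × (-0.9912)) = 10^(-0.39648) = 0.40135.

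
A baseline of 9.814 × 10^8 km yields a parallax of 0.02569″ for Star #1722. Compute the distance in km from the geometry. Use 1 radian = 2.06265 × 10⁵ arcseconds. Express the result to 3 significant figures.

θ = 0.02569″ = 0.02569/206265 = 1.2455 × 10^-7 rad.
d = B/θ = (9.814 × 10^8) / (1.2455 × 10^-7) = 7.8796 × 10^15 km.

7.88 × 10^15 km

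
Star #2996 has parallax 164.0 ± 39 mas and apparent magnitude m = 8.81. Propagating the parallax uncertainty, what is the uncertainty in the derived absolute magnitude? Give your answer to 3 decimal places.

σ_M = 0.516 mag

M = m − 5 log₁₀ d + 5 = m + 5 log₁₀ p + 5, so ∂M/∂p = 5/(p ln 10).
σ_M = (5/ln 10) · (σ_p/p) = 2.1715 × 39/164.0 = 2.1715 × 0.2378 = 0.51638.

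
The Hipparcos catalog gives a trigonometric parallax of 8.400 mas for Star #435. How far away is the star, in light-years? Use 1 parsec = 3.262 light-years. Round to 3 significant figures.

388 light years

p = 8.400 mas = 0.008400 arcsec.
d = 1/p = 1/0.008400 = 119.05 pc.
In light-years: 119.05 × 3.262 = 388.34 ly.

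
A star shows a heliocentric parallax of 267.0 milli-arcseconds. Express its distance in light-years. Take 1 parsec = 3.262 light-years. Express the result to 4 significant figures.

p = 267.0 milli-arcseconds = 0.2670 arcsec.
d = 1/p = 1/0.2670 = 3.7453 pc.
In light-years: 3.7453 × 3.262 = 12.217 ly.

12.22 light years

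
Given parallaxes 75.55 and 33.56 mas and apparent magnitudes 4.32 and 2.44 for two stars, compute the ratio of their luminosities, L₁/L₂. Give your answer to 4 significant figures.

L₁/L₂ = 0.03493

d₁ = 1/p₁ = 1/0.07555″ = 13.236 pc; d₂ = 1/p₂ = 1/0.03356″ = 29.797 pc.
M₁ = m₁ − 5 log₁₀ d₁ + 5 = 4.32 − 5.6088 + 5 = 3.7112.
M₂ = 2.44 − 7.3709 + 5 = 0.0691.
L₁/L₂ = 10^(0.4(M₂ − M₁)) = 10^(0.4 × (-3.6421)) = 10^(-1.45684) = 0.034927.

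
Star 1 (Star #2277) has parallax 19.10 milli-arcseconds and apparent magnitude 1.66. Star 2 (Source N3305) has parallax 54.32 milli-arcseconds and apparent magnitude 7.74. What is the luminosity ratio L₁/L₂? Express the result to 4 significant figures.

d₁ = 1/p₁ = 1/0.01910″ = 52.356 pc; d₂ = 1/p₂ = 1/0.05432″ = 18.409 pc.
M₁ = m₁ − 5 log₁₀ d₁ + 5 = 1.66 − 8.5948 + 5 = -1.9348.
M₂ = 7.74 − 6.3252 + 5 = 6.4148.
L₁/L₂ = 10^(0.4(M₂ − M₁)) = 10^(0.4 × 8.3496) = 10^3.33984 = 2187.

L₁/L₂ = 2187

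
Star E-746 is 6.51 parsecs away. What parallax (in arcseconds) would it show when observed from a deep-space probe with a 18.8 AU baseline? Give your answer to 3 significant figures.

p (arcsec) = B (AU) / d (pc).
p = 18.8 / 6.51 = 2.8879 arcsec.

2.89 arcsec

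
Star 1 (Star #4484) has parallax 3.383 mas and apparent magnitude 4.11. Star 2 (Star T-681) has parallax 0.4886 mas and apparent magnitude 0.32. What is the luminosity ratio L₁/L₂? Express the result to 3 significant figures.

d₁ = 1/p₁ = 1/0.003383″ = 295.6 pc; d₂ = 1/p₂ = 1/0.0004886″ = 2046.7 pc.
M₁ = m₁ − 5 log₁₀ d₁ + 5 = 4.11 − 12.3535 + 5 = -3.2435.
M₂ = 0.32 − 16.5553 + 5 = -11.2353.
L₁/L₂ = 10^(0.4(M₂ − M₁)) = 10^(0.4 × (-7.9918)) = 10^(-3.19672) = 0.00063574.

L₁/L₂ = 0.000636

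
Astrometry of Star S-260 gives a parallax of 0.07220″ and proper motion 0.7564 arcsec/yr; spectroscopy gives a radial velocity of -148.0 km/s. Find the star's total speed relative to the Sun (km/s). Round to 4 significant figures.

156.1 km/s

d = 1/p = 1/0.07220″ = 13.85 pc.
v_t = 4.740 μ d = 4.740 × 0.7564 × 13.85 = 49.657 km/s.
v = √(v_r² + v_t²) = √((-148.0)² + 49.657²) = √24369.8 = 156.11 km/s.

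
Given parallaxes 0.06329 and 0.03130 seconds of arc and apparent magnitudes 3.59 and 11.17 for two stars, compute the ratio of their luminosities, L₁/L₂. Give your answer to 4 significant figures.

d₁ = 1/p₁ = 1/0.06329″ = 15.8 pc; d₂ = 1/p₂ = 1/0.03130″ = 31.949 pc.
M₁ = m₁ − 5 log₁₀ d₁ + 5 = 3.59 − 5.9933 + 5 = 2.5967.
M₂ = 11.17 − 7.5223 + 5 = 8.6477.
L₁/L₂ = 10^(0.4(M₂ − M₁)) = 10^(0.4 × 6.0510) = 10^2.42040 = 263.27.

L₁/L₂ = 263.3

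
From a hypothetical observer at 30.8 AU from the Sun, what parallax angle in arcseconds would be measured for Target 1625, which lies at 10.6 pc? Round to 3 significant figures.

p (arcsec) = B (AU) / d (pc).
p = 30.8 / 10.6 = 2.9057 arcsec.

2.91 arcsec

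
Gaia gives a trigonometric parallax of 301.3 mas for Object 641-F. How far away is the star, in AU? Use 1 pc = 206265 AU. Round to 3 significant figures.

p = 301.3 mas = 0.3013 arcsec.
d = 1/p = 1/0.3013 = 3.319 pc.
In AU: 3.319 × 206265 = 6.8459 × 10^5 AU.

685000 AU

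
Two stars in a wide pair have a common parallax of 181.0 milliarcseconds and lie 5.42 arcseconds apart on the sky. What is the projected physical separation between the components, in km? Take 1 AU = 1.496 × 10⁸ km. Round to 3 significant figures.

d = 1/p = 1/0.1810″ = 5.5249 pc.
At distance d (pc), an angle of θ arcsec spans θ·d AU: s = 5.42 × 5.5249 = 29.945 AU.
= 29.945 × 1.496 × 10⁸ km = 4.4798 × 10^9 km.

4.48 × 10^9 km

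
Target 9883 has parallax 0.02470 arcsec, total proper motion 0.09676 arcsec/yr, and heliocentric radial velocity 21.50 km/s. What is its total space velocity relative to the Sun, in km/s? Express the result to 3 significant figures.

28.4 km/s

d = 1/p = 1/0.02470″ = 40.486 pc.
v_t = 4.740 μ d = 4.740 × 0.09676 × 40.486 = 18.569 km/s.
v = √(v_r² + v_t²) = √(21.50² + 18.569²) = √807.058 = 28.409 km/s.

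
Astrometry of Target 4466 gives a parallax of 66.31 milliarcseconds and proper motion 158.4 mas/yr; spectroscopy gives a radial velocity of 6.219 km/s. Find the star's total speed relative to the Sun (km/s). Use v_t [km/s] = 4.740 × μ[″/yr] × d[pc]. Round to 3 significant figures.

12.9 km/s

d = 1/p = 1/0.06631″ = 15.081 pc.
μ = 158.4 mas/yr = 0.1584 ″/yr.
v_t = 4.740 μ d = 4.740 × 0.1584 × 15.081 = 11.323 km/s.
v = √(v_r² + v_t²) = √(6.219² + 11.323²) = √166.886 = 12.918 km/s.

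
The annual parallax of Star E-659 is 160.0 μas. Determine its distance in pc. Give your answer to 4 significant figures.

p = 160.0 μas = 0.0001600 arcsec.
d = 1/p = 1/0.0001600 = 6250 pc.

6250 pc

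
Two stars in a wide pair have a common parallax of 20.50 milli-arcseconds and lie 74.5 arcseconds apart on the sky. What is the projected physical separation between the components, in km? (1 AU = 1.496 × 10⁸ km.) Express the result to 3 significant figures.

d = 1/p = 1/0.02050″ = 48.78 pc.
At distance d (pc), an angle of θ arcsec spans θ·d AU: s = 74.5 × 48.78 = 3634.1 AU.
= 3634.1 × 1.496 × 10⁸ km = 5.4366 × 10^11 km.

5.44 × 10^11 km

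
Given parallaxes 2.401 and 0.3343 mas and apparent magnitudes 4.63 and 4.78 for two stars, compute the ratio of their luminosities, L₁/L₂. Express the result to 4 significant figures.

L₁/L₂ = 0.02226

d₁ = 1/p₁ = 1/0.002401″ = 416.49 pc; d₂ = 1/p₂ = 1/0.0003343″ = 2991.3 pc.
M₁ = m₁ − 5 log₁₀ d₁ + 5 = 4.63 − 13.0980 + 5 = -3.4680.
M₂ = 4.78 − 17.3793 + 5 = -7.5993.
L₁/L₂ = 10^(0.4(M₂ − M₁)) = 10^(0.4 × (-4.1313)) = 10^(-1.65252) = 0.022258.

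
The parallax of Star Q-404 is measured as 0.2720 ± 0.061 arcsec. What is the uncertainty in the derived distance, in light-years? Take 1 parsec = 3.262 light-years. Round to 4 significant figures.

2.690 ly

d = 1/p, so σ_d = σ_p / p².
σ_d = 0.0610 / (0.2720)² = 0.0610 / 0.073984 = 0.8245 pc = 0.8245 × 3.262 ly = 2.6895 ly.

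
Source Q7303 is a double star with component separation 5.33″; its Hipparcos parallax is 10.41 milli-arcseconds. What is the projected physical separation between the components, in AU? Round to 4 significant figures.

d = 1/p = 1/0.01041″ = 96.061 pc.
At distance d (pc), an angle of θ arcsec spans θ·d AU: s = 5.33 × 96.061 = 512.01 AU.

512.0 AU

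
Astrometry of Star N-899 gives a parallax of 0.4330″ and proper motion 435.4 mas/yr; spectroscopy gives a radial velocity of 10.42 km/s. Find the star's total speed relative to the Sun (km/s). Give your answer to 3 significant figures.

11.5 km/s

d = 1/p = 1/0.4330″ = 2.3095 pc.
μ = 435.4 mas/yr = 0.4354 ″/yr.
v_t = 4.740 μ d = 4.740 × 0.4354 × 2.3095 = 4.7663 km/s.
v = √(v_r² + v_t²) = √(10.42² + 4.7663²) = √131.294 = 11.458 km/s.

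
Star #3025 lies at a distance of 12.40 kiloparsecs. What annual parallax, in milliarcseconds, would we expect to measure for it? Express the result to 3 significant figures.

d = 12.40 kpc = 12400 pc.
p = 1/d = 1/12400 = 0.000080645 arcsec.
= 0.000080645 × 1000 = 0.080645 mas.

0.0806 mas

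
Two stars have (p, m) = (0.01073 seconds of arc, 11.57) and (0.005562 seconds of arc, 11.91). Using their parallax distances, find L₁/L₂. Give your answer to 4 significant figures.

d₁ = 1/p₁ = 1/0.01073″ = 93.197 pc; d₂ = 1/p₂ = 1/0.005562″ = 179.79 pc.
M₁ = m₁ − 5 log₁₀ d₁ + 5 = 11.57 − 9.8470 + 5 = 6.7230.
M₂ = 11.91 − 11.2738 + 5 = 5.6362.
L₁/L₂ = 10^(0.4(M₂ − M₁)) = 10^(0.4 × (-1.0868)) = 10^(-0.43472) = 0.36752.

L₁/L₂ = 0.3675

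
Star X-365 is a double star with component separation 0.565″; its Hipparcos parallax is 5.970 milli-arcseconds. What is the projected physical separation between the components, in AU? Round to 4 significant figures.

d = 1/p = 1/0.005970″ = 167.5 pc.
At distance d (pc), an angle of θ arcsec spans θ·d AU: s = 0.565 × 167.5 = 94.638 AU.

94.64 AU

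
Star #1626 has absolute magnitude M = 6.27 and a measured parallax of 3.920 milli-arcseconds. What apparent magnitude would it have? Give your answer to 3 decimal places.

d = 1/p = 1/0.003920″ = 255.1 pc.
m − M = 5 log₁₀ d − 5 = 5 log₁₀(255.1) − 5 = 12.0336 − 5 = 7.0336.
m = M + (m − M) = 6.27 + 7.0336 = 13.304.

m = 13.304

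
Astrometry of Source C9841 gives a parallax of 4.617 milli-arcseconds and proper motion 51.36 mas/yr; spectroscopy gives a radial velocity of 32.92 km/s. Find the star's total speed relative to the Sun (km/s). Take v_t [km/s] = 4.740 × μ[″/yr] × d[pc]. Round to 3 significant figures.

d = 1/p = 1/0.004617″ = 216.59 pc.
μ = 51.36 mas/yr = 0.05136 ″/yr.
v_t = 4.740 μ d = 4.740 × 0.05136 × 216.59 = 52.728 km/s.
v = √(v_r² + v_t²) = √(32.92² + 52.728²) = √3863.97 = 62.161 km/s.

62.2 km/s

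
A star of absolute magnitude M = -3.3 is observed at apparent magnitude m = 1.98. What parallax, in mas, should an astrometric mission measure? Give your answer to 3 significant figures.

m − M = 1.98 − (-3.3) = 5.28.
d = 10^((m−M)/5 + 1) = 10^2.056 = 113.76 pc.
p = 1/d = 1/113.76 = 0.0087904 arcsec = 8.7904 mas.

8.79 mas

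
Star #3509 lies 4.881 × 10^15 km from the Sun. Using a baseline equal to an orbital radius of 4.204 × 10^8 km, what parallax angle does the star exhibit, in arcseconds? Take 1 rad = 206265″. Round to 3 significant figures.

θ ≈ B/d = (4.204 × 10^8) / (4.881 × 10^15) = 8.6130 × 10^-8 rad.
In arcseconds: 8.6130 × 10^-8 × 206265 = 0.017766″.

0.0178 arcsec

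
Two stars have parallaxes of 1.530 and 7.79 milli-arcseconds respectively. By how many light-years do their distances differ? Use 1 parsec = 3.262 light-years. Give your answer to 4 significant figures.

1713 ly

d_A = 1/0.001530″ = 653.59 pc; d_B = 1/0.007790″ = 128.37 pc.
|d_B − d_A| = |128.37 − 653.59| = 525.22 pc = 525.22 × 3.262 ly = 1713.3 ly.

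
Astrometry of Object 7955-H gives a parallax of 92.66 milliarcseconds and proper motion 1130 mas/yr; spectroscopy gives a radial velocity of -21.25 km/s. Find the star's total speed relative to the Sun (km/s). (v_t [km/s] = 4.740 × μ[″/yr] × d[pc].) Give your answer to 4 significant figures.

d = 1/p = 1/0.09266″ = 10.792 pc.
μ = 1130 mas/yr = 1.130 ″/yr.
v_t = 4.740 μ d = 4.740 × 1.130 × 10.792 = 57.804 km/s.
v = √(v_r² + v_t²) = √((-21.25)² + 57.804²) = √3792.86 = 61.586 km/s.

61.59 km/s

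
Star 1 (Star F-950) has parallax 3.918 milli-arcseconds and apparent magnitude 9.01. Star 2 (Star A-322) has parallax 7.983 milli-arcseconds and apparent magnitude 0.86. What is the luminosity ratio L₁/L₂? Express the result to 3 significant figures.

L₁/L₂ = 0.00228

d₁ = 1/p₁ = 1/0.003918″ = 255.23 pc; d₂ = 1/p₂ = 1/0.007983″ = 125.27 pc.
M₁ = m₁ − 5 log₁₀ d₁ + 5 = 9.01 − 12.0347 + 5 = 1.9753.
M₂ = 0.86 − 10.4892 + 5 = -4.6292.
L₁/L₂ = 10^(0.4(M₂ − M₁)) = 10^(0.4 × (-6.6045)) = 10^(-2.64180) = 0.0022814.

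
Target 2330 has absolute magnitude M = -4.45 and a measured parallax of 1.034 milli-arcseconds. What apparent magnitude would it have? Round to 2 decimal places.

m = 5.48

d = 1/p = 1/0.001034″ = 967.12 pc.
m − M = 5 log₁₀ d − 5 = 5 log₁₀(967.12) − 5 = 14.9274 − 5 = 9.9274.
m = M + (m − M) = -4.45 + 9.9274 = 5.48.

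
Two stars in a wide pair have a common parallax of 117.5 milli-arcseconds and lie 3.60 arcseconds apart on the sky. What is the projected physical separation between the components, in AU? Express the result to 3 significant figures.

d = 1/p = 1/0.1175″ = 8.5106 pc.
At distance d (pc), an angle of θ arcsec spans θ·d AU: s = 3.60 × 8.5106 = 30.638 AU.

30.6 AU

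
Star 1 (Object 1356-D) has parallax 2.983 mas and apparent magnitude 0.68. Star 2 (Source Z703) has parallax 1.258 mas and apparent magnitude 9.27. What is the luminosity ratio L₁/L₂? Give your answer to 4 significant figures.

d₁ = 1/p₁ = 1/0.002983″ = 335.23 pc; d₂ = 1/p₂ = 1/0.001258″ = 794.91 pc.
M₁ = m₁ − 5 log₁₀ d₁ + 5 = 0.68 − 12.6267 + 5 = -6.9467.
M₂ = 9.27 − 14.5016 + 5 = -0.2316.
L₁/L₂ = 10^(0.4(M₂ − M₁)) = 10^(0.4 × 6.7151) = 10^2.68604 = 485.33.

L₁/L₂ = 485.3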